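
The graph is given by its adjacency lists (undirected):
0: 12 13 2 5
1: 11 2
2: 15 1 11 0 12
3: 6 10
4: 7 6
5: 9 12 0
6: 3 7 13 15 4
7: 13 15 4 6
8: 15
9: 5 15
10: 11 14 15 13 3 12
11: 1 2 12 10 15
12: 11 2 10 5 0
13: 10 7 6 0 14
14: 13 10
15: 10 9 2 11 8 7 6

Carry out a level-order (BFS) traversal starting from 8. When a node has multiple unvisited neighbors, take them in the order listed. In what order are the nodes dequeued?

8 15 10 9 2 11 7 6 14 13 3 12 5 1 0 4

Visit 8; enqueue 15 → queue [15]
Visit 15; enqueue 10, 9, 2, 11, 7, 6 → queue [10, 9, 2, 11, 7, 6]
Visit 10; enqueue 14, 13, 3, 12 → queue [9, 2, 11, 7, 6, 14, 13, 3, 12]
Visit 9; enqueue 5 → queue [2, 11, 7, 6, 14, 13, 3, 12, 5]
Visit 2; enqueue 1, 0 → queue [11, 7, 6, 14, 13, 3, 12, 5, 1, 0]
Visit 11 → queue [7, 6, 14, 13, 3, 12, 5, 1, 0]
Visit 7; enqueue 4 → queue [6, 14, 13, 3, 12, 5, 1, 0, 4]
Visit 6 → queue [14, 13, 3, 12, 5, 1, 0, 4]
Visit 14 → queue [13, 3, 12, 5, 1, 0, 4]
Visit 13 → queue [3, 12, 5, 1, 0, 4]
Visit 3 → queue [12, 5, 1, 0, 4]
Visit 12 → queue [5, 1, 0, 4]
Visit 5 → queue [1, 0, 4]
Visit 1 → queue [0, 4]
Visit 0 → queue [4]
Visit 4 → queue []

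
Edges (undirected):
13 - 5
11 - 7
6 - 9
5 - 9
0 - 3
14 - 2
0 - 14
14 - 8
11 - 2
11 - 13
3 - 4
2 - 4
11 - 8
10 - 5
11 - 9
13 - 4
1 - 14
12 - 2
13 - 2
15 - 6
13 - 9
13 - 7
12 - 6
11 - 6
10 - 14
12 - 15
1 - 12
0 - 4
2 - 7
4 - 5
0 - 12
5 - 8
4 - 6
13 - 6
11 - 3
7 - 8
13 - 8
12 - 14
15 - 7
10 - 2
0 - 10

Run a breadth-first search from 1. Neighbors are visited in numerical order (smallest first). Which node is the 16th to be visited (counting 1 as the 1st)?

Visit 1; enqueue 12, 14 → queue [12, 14]
Visit 12; enqueue 0, 2, 6, 15 → queue [14, 0, 2, 6, 15]
Visit 14; enqueue 8, 10 → queue [0, 2, 6, 15, 8, 10]
Visit 0; enqueue 3, 4 → queue [2, 6, 15, 8, 10, 3, 4]
Visit 2; enqueue 7, 11, 13 → queue [6, 15, 8, 10, 3, 4, 7, 11, 13]
Visit 6; enqueue 9 → queue [15, 8, 10, 3, 4, 7, 11, 13, 9]
Visit 15 → queue [8, 10, 3, 4, 7, 11, 13, 9]
Visit 8; enqueue 5 → queue [10, 3, 4, 7, 11, 13, 9, 5]
Visit 10 → queue [3, 4, 7, 11, 13, 9, 5]
Visit 3 → queue [4, 7, 11, 13, 9, 5]
Visit 4 → queue [7, 11, 13, 9, 5]
Visit 7 → queue [11, 13, 9, 5]
Visit 11 → queue [13, 9, 5]
Visit 13 → queue [9, 5]
Visit 9 → queue [5]
Visit 5 → queue []

Visit order: 1, 12, 14, 0, 2, 6, 15, 8, 10, 3, 4, 7, 11, 13, 9, 5

5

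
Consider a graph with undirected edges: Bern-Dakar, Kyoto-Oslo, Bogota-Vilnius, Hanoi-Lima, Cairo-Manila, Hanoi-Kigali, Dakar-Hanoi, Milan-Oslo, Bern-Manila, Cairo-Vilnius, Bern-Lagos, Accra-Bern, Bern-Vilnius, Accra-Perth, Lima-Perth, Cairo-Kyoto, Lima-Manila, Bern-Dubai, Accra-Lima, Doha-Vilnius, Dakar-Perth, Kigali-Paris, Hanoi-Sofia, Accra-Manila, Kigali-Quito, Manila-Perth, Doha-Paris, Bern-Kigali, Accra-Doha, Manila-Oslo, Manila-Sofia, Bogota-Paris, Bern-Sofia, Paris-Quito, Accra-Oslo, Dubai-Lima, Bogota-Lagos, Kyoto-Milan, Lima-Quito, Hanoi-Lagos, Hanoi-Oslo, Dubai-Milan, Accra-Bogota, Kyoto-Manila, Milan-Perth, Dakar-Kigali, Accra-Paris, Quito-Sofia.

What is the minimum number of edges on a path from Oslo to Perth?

Level 0: Oslo
Level 1: Accra, Hanoi, Kyoto, Manila, Milan
Level 2: Bern, Bogota, Cairo, Dakar, Doha, Dubai, Kigali, Lagos, Lima, Paris, Perth, Sofia
Level 3: Quito, Vilnius
Perth first appears at level 2.

2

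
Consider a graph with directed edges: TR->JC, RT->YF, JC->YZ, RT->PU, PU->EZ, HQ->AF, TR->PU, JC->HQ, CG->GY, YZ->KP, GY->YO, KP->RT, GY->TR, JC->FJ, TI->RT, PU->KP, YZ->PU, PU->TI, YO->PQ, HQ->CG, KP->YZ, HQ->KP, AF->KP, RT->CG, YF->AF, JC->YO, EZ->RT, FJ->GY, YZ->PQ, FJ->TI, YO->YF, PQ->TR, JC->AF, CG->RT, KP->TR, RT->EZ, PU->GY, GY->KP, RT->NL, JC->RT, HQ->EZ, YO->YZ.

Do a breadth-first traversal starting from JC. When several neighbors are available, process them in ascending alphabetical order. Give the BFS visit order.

Visit JC; enqueue AF, FJ, HQ, RT, YO, YZ → queue [AF, FJ, HQ, RT, YO, YZ]
Visit AF; enqueue KP → queue [FJ, HQ, RT, YO, YZ, KP]
Visit FJ; enqueue GY, TI → queue [HQ, RT, YO, YZ, KP, GY, TI]
Visit HQ; enqueue CG, EZ → queue [RT, YO, YZ, KP, GY, TI, CG, EZ]
Visit RT; enqueue NL, PU, YF → queue [YO, YZ, KP, GY, TI, CG, EZ, NL, PU, YF]
Visit YO; enqueue PQ → queue [YZ, KP, GY, TI, CG, EZ, NL, PU, YF, PQ]
Visit YZ → queue [KP, GY, TI, CG, EZ, NL, PU, YF, PQ]
Visit KP; enqueue TR → queue [GY, TI, CG, EZ, NL, PU, YF, PQ, TR]
Visit GY → queue [TI, CG, EZ, NL, PU, YF, PQ, TR]
Visit TI → queue [CG, EZ, NL, PU, YF, PQ, TR]
Visit CG → queue [EZ, NL, PU, YF, PQ, TR]
Visit EZ → queue [NL, PU, YF, PQ, TR]
Visit NL → queue [PU, YF, PQ, TR]
Visit PU → queue [YF, PQ, TR]
Visit YF → queue [PQ, TR]
Visit PQ → queue [TR]
Visit TR → queue []

JC → AF → FJ → HQ → RT → YO → YZ → KP → GY → TI → CG → EZ → NL → PU → YF → PQ → TR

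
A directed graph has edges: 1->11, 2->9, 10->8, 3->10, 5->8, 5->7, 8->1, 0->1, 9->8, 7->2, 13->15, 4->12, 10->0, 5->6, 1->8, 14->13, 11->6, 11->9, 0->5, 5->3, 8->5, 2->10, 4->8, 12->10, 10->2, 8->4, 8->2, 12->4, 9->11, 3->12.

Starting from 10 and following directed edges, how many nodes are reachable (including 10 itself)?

BFS from 10 visits: 10, 0, 2, 8, 1, 5, 9, 4, 11, 3, 6, 7, 12
Reachable nodes: 13 of 16 total.

13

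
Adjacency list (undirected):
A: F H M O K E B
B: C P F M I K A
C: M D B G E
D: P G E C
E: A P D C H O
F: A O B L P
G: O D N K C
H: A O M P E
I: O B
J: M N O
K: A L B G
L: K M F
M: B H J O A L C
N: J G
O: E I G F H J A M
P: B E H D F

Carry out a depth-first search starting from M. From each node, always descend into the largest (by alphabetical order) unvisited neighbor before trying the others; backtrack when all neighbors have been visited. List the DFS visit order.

M → O → J → N → G → K → L → F → P → H → E → D → C → B → I → A

Visit M
M → O
O → J
J → N
N → G
G → K
K → L
L → F
F → P
P → H
H → E
E → D
D → C
C → B
B → I
B → A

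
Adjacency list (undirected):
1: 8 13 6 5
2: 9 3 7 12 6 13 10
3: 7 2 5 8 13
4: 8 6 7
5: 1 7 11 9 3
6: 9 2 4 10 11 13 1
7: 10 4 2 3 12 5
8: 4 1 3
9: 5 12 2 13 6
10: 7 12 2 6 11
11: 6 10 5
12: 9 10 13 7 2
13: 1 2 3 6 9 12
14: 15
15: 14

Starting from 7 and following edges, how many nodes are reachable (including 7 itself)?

BFS from 7 visits: 7, 2, 3, 4, 5, 10, 12, 6, 9, 13, 8, 1, 11
Reachable nodes: 13 of 15 total.

13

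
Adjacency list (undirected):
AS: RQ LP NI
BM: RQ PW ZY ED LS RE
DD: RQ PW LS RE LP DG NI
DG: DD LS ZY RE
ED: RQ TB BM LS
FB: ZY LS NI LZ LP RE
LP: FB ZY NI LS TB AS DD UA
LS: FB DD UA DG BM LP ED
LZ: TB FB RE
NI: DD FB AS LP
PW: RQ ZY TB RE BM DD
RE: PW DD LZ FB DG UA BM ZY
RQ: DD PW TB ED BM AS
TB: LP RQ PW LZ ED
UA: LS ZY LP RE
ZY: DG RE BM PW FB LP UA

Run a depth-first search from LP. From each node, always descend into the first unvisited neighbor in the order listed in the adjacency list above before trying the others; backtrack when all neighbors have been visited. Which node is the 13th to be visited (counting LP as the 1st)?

BM

Visit LP
LP → FB
FB → ZY
ZY → DG
DG → DD
DD → RQ
RQ → PW
PW → TB
TB → LZ
LZ → RE
RE → UA
UA → LS
LS → BM
BM → ED
RQ → AS
AS → NI

Visit order: LP, FB, ZY, DG, DD, RQ, PW, TB, LZ, RE, UA, LS, BM, ED, AS, NI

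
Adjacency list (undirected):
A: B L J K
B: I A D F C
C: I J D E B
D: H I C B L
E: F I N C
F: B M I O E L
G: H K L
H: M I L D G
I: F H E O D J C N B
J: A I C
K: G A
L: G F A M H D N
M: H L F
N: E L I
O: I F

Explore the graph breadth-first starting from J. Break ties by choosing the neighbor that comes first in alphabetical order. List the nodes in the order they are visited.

J, A, C, I, B, K, L, D, E, F, H, N, O, G, M

Visit J; enqueue A, C, I → queue [A, C, I]
Visit A; enqueue B, K, L → queue [C, I, B, K, L]
Visit C; enqueue D, E → queue [I, B, K, L, D, E]
Visit I; enqueue F, H, N, O → queue [B, K, L, D, E, F, H, N, O]
Visit B → queue [K, L, D, E, F, H, N, O]
Visit K; enqueue G → queue [L, D, E, F, H, N, O, G]
Visit L; enqueue M → queue [D, E, F, H, N, O, G, M]
Visit D → queue [E, F, H, N, O, G, M]
Visit E → queue [F, H, N, O, G, M]
Visit F → queue [H, N, O, G, M]
Visit H → queue [N, O, G, M]
Visit N → queue [O, G, M]
Visit O → queue [G, M]
Visit G → queue [M]
Visit M → queue []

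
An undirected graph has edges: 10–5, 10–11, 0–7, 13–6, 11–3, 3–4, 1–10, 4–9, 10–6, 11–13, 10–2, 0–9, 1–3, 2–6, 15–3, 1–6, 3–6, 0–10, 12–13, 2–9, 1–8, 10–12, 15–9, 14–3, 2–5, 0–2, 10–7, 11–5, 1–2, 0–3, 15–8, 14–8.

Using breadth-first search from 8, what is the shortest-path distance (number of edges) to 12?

3

Level 0: 8
Level 1: 1, 14, 15
Level 2: 2, 3, 6, 9, 10
Level 3: 0, 4, 5, 7, 11, 12, 13
12 first appears at level 3.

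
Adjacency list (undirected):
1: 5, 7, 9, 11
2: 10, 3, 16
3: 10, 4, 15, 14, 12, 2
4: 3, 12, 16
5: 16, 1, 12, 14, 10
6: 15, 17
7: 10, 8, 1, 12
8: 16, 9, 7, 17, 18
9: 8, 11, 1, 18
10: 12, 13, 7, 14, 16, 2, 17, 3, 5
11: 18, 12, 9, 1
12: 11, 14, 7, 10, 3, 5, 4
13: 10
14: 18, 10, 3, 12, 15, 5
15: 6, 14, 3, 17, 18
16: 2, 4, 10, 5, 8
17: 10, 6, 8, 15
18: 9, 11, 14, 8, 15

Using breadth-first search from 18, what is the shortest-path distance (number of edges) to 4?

3

Level 0: 18
Level 1: 8, 9, 11, 14, 15
Level 2: 1, 3, 5, 6, 7, 10, 12, 16, 17
Level 3: 2, 4, 13
4 first appears at level 3.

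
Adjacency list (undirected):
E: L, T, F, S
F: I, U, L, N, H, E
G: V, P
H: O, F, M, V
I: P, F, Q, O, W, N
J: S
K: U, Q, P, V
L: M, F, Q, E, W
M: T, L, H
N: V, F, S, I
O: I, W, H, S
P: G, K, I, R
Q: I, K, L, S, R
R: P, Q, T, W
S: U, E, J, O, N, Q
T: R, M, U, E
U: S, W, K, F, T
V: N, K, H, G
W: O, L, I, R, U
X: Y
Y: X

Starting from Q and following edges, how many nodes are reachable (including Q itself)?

BFS from Q visits: Q, S, R, L, K, I, U, O, N, J, E, W, T, P, M, F, V, H, G
Reachable nodes: 19 of 21 total.

19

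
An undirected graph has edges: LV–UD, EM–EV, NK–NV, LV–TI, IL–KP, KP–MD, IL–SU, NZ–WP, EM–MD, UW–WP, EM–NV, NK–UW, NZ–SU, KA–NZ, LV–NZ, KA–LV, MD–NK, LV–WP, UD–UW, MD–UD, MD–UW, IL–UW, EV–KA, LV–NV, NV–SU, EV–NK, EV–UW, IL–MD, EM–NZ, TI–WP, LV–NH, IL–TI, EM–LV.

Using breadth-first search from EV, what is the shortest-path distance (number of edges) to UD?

Level 0: EV
Level 1: EM, KA, NK, UW
Level 2: IL, LV, MD, NV, NZ, UD, WP
Level 3: KP, NH, SU, TI
UD first appears at level 2.

2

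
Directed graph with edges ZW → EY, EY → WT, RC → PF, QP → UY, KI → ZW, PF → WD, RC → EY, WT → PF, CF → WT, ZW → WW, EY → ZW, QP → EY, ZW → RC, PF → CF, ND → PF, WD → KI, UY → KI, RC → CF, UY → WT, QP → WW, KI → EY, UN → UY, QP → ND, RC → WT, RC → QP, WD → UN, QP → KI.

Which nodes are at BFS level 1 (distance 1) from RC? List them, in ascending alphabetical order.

Level 0: RC
Level 1: CF, EY, PF, QP, WT
Level 2: KI, ND, UY, WD, WW, ZW
Level 3: UN

CF, EY, PF, QP, WT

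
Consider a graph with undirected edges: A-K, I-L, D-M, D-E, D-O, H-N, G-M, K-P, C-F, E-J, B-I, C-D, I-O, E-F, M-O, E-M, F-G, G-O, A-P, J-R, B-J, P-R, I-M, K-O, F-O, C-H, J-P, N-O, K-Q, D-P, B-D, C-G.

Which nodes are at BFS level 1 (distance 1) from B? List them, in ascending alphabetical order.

Level 0: B
Level 1: D, I, J
Level 2: C, E, L, M, O, P, R
Level 3: A, F, G, H, K, N
Level 4: Q

D, I, J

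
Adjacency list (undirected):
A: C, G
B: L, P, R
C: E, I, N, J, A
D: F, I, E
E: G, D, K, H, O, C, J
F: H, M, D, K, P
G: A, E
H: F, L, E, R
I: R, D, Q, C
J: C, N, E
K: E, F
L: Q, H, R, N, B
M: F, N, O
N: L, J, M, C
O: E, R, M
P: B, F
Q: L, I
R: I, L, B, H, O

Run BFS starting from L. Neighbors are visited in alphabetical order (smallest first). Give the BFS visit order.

L, B, H, N, Q, R, P, E, F, C, J, M, I, O, D, G, K, A

Visit L; enqueue B, H, N, Q, R → queue [B, H, N, Q, R]
Visit B; enqueue P → queue [H, N, Q, R, P]
Visit H; enqueue E, F → queue [N, Q, R, P, E, F]
Visit N; enqueue C, J, M → queue [Q, R, P, E, F, C, J, M]
Visit Q; enqueue I → queue [R, P, E, F, C, J, M, I]
Visit R; enqueue O → queue [P, E, F, C, J, M, I, O]
Visit P → queue [E, F, C, J, M, I, O]
Visit E; enqueue D, G, K → queue [F, C, J, M, I, O, D, G, K]
Visit F → queue [C, J, M, I, O, D, G, K]
Visit C; enqueue A → queue [J, M, I, O, D, G, K, A]
Visit J → queue [M, I, O, D, G, K, A]
Visit M → queue [I, O, D, G, K, A]
Visit I → queue [O, D, G, K, A]
Visit O → queue [D, G, K, A]
Visit D → queue [G, K, A]
Visit G → queue [K, A]
Visit K → queue [A]
Visit A → queue []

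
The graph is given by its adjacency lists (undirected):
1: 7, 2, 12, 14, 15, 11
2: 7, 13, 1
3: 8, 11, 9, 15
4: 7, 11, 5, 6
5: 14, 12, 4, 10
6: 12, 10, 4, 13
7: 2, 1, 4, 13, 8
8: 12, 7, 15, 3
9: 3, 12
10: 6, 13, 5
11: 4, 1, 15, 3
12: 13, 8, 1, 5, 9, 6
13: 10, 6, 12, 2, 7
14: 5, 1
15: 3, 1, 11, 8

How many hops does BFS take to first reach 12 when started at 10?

2

Level 0: 10
Level 1: 5, 6, 13
Level 2: 2, 4, 7, 12, 14
Level 3: 1, 8, 9, 11
Level 4: 3, 15
12 first appears at level 2.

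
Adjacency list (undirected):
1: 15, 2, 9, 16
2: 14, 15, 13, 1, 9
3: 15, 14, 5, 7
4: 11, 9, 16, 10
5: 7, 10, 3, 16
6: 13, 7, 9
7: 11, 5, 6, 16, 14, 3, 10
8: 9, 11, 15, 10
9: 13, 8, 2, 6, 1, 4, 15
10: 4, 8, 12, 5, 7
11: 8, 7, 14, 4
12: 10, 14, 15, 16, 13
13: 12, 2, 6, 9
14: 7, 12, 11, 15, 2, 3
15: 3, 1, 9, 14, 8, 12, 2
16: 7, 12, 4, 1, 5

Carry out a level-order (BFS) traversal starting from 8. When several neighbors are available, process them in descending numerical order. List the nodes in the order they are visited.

8 15 11 10 9 14 12 3 2 1 7 4 5 13 6 16

Visit 8; enqueue 15, 11, 10, 9 → queue [15, 11, 10, 9]
Visit 15; enqueue 14, 12, 3, 2, 1 → queue [11, 10, 9, 14, 12, 3, 2, 1]
Visit 11; enqueue 7, 4 → queue [10, 9, 14, 12, 3, 2, 1, 7, 4]
Visit 10; enqueue 5 → queue [9, 14, 12, 3, 2, 1, 7, 4, 5]
Visit 9; enqueue 13, 6 → queue [14, 12, 3, 2, 1, 7, 4, 5, 13, 6]
Visit 14 → queue [12, 3, 2, 1, 7, 4, 5, 13, 6]
Visit 12; enqueue 16 → queue [3, 2, 1, 7, 4, 5, 13, 6, 16]
Visit 3 → queue [2, 1, 7, 4, 5, 13, 6, 16]
Visit 2 → queue [1, 7, 4, 5, 13, 6, 16]
Visit 1 → queue [7, 4, 5, 13, 6, 16]
Visit 7 → queue [4, 5, 13, 6, 16]
Visit 4 → queue [5, 13, 6, 16]
Visit 5 → queue [13, 6, 16]
Visit 13 → queue [6, 16]
Visit 6 → queue [16]
Visit 16 → queue []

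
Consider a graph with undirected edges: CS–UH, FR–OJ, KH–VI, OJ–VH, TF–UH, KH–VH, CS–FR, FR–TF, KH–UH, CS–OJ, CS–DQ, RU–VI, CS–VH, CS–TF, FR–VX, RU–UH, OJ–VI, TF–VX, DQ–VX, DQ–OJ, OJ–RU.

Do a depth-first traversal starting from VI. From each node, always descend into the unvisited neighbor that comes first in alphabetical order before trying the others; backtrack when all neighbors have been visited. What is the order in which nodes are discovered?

Visit VI
VI → KH
KH → UH
UH → CS
CS → DQ
DQ → OJ
OJ → FR
FR → TF
TF → VX
OJ → RU
OJ → VH

VI KH UH CS DQ OJ FR TF VX RU VH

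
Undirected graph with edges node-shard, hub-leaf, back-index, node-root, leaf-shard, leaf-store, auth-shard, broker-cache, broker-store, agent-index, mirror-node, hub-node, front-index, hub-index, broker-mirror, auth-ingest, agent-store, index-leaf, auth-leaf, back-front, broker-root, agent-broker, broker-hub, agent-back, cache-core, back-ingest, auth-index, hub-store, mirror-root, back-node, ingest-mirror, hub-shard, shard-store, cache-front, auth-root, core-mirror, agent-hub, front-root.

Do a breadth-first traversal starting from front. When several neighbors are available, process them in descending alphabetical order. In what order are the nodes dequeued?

front → root → index → cache → back → node → mirror → broker → auth → leaf → hub → agent → core → ingest → shard → store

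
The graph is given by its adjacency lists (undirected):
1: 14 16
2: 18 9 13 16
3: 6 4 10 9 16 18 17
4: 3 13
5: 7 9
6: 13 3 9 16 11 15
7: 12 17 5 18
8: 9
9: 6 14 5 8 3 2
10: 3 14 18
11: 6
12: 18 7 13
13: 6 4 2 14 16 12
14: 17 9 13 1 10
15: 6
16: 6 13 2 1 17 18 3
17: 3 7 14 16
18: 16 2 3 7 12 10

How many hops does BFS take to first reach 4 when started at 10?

2

Level 0: 10
Level 1: 3, 14, 18
Level 2: 1, 2, 4, 6, 7, 9, 12, 13, 16, 17
Level 3: 5, 8, 11, 15
4 first appears at level 2.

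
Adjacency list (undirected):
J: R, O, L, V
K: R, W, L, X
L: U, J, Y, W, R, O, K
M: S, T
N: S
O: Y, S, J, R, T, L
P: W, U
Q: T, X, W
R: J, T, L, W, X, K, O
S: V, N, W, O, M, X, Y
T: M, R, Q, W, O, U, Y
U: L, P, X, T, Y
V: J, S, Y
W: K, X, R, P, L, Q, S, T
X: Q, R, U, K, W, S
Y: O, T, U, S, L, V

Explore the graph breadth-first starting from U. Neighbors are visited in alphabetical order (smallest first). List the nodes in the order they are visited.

U -> L -> P -> T -> X -> Y -> J -> K -> O -> R -> W -> M -> Q -> S -> V -> N

Visit U; enqueue L, P, T, X, Y → queue [L, P, T, X, Y]
Visit L; enqueue J, K, O, R, W → queue [P, T, X, Y, J, K, O, R, W]
Visit P → queue [T, X, Y, J, K, O, R, W]
Visit T; enqueue M, Q → queue [X, Y, J, K, O, R, W, M, Q]
Visit X; enqueue S → queue [Y, J, K, O, R, W, M, Q, S]
Visit Y; enqueue V → queue [J, K, O, R, W, M, Q, S, V]
Visit J → queue [K, O, R, W, M, Q, S, V]
Visit K → queue [O, R, W, M, Q, S, V]
Visit O → queue [R, W, M, Q, S, V]
Visit R → queue [W, M, Q, S, V]
Visit W → queue [M, Q, S, V]
Visit M → queue [Q, S, V]
Visit Q → queue [S, V]
Visit S; enqueue N → queue [V, N]
Visit V → queue [N]
Visit N → queue []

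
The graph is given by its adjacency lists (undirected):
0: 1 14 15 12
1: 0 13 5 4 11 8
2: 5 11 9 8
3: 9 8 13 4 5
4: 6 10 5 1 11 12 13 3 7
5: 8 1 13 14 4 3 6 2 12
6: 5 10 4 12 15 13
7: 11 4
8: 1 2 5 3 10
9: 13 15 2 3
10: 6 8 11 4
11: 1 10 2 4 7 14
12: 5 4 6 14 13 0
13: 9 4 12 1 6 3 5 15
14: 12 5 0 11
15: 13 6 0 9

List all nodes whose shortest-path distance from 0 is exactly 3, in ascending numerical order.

Level 0: 0
Level 1: 1, 12, 14, 15
Level 2: 4, 5, 6, 8, 9, 11, 13
Level 3: 2, 3, 7, 10

2, 3, 7, 10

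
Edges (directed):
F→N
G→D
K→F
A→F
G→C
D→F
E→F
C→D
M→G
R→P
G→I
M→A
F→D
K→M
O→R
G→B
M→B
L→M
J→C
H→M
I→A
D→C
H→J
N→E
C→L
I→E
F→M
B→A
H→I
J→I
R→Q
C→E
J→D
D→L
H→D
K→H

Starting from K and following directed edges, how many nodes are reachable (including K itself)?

BFS from K visits: K, M, H, F, G, B, A, J, I, D, N, C, E, L
Reachable nodes: 14 of 18 total.

14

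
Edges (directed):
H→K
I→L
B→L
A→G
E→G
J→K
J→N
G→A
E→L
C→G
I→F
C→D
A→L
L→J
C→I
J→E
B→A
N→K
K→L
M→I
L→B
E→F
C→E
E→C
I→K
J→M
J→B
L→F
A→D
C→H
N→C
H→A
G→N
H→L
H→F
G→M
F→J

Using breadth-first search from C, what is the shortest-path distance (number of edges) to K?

Level 0: C
Level 1: D, E, G, H, I
Level 2: A, F, K, L, M, N
Level 3: B, J
K first appears at level 2.

2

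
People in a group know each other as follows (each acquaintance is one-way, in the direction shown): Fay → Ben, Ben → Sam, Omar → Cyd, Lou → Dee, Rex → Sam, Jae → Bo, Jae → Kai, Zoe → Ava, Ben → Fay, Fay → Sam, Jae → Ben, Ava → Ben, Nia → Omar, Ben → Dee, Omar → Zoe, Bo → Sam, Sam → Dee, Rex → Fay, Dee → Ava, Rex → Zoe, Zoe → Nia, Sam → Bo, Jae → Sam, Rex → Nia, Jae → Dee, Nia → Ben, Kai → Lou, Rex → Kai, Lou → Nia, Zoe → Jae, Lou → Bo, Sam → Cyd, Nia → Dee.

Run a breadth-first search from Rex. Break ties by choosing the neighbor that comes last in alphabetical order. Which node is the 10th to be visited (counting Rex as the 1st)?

Cyd

Visit Rex; enqueue Zoe, Sam, Nia, Kai, Fay → queue [Zoe, Sam, Nia, Kai, Fay]
Visit Zoe; enqueue Jae, Ava → queue [Sam, Nia, Kai, Fay, Jae, Ava]
Visit Sam; enqueue Dee, Cyd, Bo → queue [Nia, Kai, Fay, Jae, Ava, Dee, Cyd, Bo]
Visit Nia; enqueue Omar, Ben → queue [Kai, Fay, Jae, Ava, Dee, Cyd, Bo, Omar, Ben]
Visit Kai; enqueue Lou → queue [Fay, Jae, Ava, Dee, Cyd, Bo, Omar, Ben, Lou]
Visit Fay → queue [Jae, Ava, Dee, Cyd, Bo, Omar, Ben, Lou]
Visit Jae → queue [Ava, Dee, Cyd, Bo, Omar, Ben, Lou]
Visit Ava → queue [Dee, Cyd, Bo, Omar, Ben, Lou]
Visit Dee → queue [Cyd, Bo, Omar, Ben, Lou]
Visit Cyd → queue [Bo, Omar, Ben, Lou]
Visit Bo → queue [Omar, Ben, Lou]
Visit Omar → queue [Ben, Lou]
Visit Ben → queue [Lou]
Visit Lou → queue []

Visit order: Rex, Zoe, Sam, Nia, Kai, Fay, Jae, Ava, Dee, Cyd, Bo, Omar, Ben, Lou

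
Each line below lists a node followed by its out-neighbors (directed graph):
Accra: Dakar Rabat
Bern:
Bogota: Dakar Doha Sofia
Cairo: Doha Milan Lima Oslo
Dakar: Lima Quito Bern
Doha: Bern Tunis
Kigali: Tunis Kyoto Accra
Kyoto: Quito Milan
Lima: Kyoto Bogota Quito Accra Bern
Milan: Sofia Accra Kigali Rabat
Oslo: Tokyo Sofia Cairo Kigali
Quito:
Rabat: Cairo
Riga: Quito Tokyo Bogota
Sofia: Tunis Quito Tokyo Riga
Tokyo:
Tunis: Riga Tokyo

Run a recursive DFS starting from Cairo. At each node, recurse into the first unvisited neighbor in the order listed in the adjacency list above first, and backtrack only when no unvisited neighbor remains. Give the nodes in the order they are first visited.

Visit Cairo
Cairo → Doha
Doha → Bern
Doha → Tunis
Tunis → Riga
Riga → Quito
Riga → Tokyo
Riga → Bogota
Bogota → Dakar
Dakar → Lima
Lima → Kyoto
Kyoto → Milan
Milan → Sofia
Milan → Accra
Accra → Rabat
Milan → Kigali
Cairo → Oslo

Cairo, Doha, Bern, Tunis, Riga, Quito, Tokyo, Bogota, Dakar, Lima, Kyoto, Milan, Sofia, Accra, Rabat, Kigali, Oslo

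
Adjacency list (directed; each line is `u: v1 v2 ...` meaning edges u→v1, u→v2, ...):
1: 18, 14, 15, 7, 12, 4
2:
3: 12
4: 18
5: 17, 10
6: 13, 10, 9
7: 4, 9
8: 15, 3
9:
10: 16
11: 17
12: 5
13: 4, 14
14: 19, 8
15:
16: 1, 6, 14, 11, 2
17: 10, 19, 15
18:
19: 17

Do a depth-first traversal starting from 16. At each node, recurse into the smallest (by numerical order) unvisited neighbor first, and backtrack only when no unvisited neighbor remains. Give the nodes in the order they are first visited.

Visit 16
16 → 1
1 → 4
4 → 18
1 → 7
7 → 9
1 → 12
12 → 5
5 → 10
5 → 17
17 → 15
17 → 19
1 → 14
14 → 8
8 → 3
16 → 2
16 → 6
6 → 13
16 → 11

16, 1, 4, 18, 7, 9, 12, 5, 10, 17, 15, 19, 14, 8, 3, 2, 6, 13, 11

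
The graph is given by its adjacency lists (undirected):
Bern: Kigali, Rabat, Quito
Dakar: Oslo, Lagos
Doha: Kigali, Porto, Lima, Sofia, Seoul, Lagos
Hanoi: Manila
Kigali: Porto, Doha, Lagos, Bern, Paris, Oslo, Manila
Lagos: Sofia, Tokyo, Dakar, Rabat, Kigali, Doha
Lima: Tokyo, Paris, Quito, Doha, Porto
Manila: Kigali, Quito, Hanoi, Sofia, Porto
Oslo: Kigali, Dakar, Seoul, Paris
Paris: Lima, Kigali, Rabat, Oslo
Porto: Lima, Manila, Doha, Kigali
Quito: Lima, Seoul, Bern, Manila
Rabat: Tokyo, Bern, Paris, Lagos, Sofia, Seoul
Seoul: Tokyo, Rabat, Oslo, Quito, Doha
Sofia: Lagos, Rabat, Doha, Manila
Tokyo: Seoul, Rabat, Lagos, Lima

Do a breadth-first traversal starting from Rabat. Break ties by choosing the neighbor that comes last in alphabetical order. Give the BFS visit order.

Rabat Tokyo Sofia Seoul Paris Lagos Bern Lima Manila Doha Quito Oslo Kigali Dakar Porto Hanoi

Visit Rabat; enqueue Tokyo, Sofia, Seoul, Paris, Lagos, Bern → queue [Tokyo, Sofia, Seoul, Paris, Lagos, Bern]
Visit Tokyo; enqueue Lima → queue [Sofia, Seoul, Paris, Lagos, Bern, Lima]
Visit Sofia; enqueue Manila, Doha → queue [Seoul, Paris, Lagos, Bern, Lima, Manila, Doha]
Visit Seoul; enqueue Quito, Oslo → queue [Paris, Lagos, Bern, Lima, Manila, Doha, Quito, Oslo]
Visit Paris; enqueue Kigali → queue [Lagos, Bern, Lima, Manila, Doha, Quito, Oslo, Kigali]
Visit Lagos; enqueue Dakar → queue [Bern, Lima, Manila, Doha, Quito, Oslo, Kigali, Dakar]
Visit Bern → queue [Lima, Manila, Doha, Quito, Oslo, Kigali, Dakar]
Visit Lima; enqueue Porto → queue [Manila, Doha, Quito, Oslo, Kigali, Dakar, Porto]
Visit Manila; enqueue Hanoi → queue [Doha, Quito, Oslo, Kigali, Dakar, Porto, Hanoi]
Visit Doha → queue [Quito, Oslo, Kigali, Dakar, Porto, Hanoi]
Visit Quito → queue [Oslo, Kigali, Dakar, Porto, Hanoi]
Visit Oslo → queue [Kigali, Dakar, Porto, Hanoi]
Visit Kigali → queue [Dakar, Porto, Hanoi]
Visit Dakar → queue [Porto, Hanoi]
Visit Porto → queue [Hanoi]
Visit Hanoi → queue []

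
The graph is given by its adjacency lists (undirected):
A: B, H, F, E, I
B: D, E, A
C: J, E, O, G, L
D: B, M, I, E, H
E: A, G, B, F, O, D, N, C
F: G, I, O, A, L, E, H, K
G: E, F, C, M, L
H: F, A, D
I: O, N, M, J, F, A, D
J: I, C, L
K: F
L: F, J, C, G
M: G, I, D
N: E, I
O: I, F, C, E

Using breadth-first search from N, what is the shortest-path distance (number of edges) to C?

Level 0: N
Level 1: E, I
Level 2: A, B, C, D, F, G, J, M, O
Level 3: H, K, L
C first appears at level 2.

2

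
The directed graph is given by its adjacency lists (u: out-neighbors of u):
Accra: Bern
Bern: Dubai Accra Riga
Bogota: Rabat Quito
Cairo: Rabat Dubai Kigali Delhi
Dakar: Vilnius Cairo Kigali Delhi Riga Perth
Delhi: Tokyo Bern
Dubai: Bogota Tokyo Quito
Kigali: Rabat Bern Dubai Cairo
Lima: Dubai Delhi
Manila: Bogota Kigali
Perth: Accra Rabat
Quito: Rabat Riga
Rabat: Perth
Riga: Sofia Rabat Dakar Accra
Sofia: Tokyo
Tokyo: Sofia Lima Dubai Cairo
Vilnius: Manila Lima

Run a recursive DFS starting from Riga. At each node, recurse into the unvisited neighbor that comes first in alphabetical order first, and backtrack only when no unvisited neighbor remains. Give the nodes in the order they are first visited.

Visit Riga
Riga → Accra
Accra → Bern
Bern → Dubai
Dubai → Bogota
Bogota → Quito
Quito → Rabat
Rabat → Perth
Dubai → Tokyo
Tokyo → Cairo
Cairo → Delhi
Cairo → Kigali
Tokyo → Lima
Tokyo → Sofia
Riga → Dakar
Dakar → Vilnius
Vilnius → Manila

Riga, Accra, Bern, Dubai, Bogota, Quito, Rabat, Perth, Tokyo, Cairo, Delhi, Kigali, Lima, Sofia, Dakar, Vilnius, Manila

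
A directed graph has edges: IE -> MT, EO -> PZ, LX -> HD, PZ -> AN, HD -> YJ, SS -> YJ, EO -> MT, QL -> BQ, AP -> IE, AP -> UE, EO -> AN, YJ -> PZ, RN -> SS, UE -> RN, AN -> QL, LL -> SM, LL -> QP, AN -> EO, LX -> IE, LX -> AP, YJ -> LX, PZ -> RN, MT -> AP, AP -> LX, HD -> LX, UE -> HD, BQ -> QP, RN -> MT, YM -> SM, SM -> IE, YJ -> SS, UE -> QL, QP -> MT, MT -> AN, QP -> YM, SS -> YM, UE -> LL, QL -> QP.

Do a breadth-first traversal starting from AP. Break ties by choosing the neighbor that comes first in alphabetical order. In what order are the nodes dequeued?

AP → IE → LX → UE → MT → HD → LL → QL → RN → AN → YJ → QP → SM → BQ → SS → EO → PZ → YM

Visit AP; enqueue IE, LX, UE → queue [IE, LX, UE]
Visit IE; enqueue MT → queue [LX, UE, MT]
Visit LX; enqueue HD → queue [UE, MT, HD]
Visit UE; enqueue LL, QL, RN → queue [MT, HD, LL, QL, RN]
Visit MT; enqueue AN → queue [HD, LL, QL, RN, AN]
Visit HD; enqueue YJ → queue [LL, QL, RN, AN, YJ]
Visit LL; enqueue QP, SM → queue [QL, RN, AN, YJ, QP, SM]
Visit QL; enqueue BQ → queue [RN, AN, YJ, QP, SM, BQ]
Visit RN; enqueue SS → queue [AN, YJ, QP, SM, BQ, SS]
Visit AN; enqueue EO → queue [YJ, QP, SM, BQ, SS, EO]
Visit YJ; enqueue PZ → queue [QP, SM, BQ, SS, EO, PZ]
Visit QP; enqueue YM → queue [SM, BQ, SS, EO, PZ, YM]
Visit SM → queue [BQ, SS, EO, PZ, YM]
Visit BQ → queue [SS, EO, PZ, YM]
Visit SS → queue [EO, PZ, YM]
Visit EO → queue [PZ, YM]
Visit PZ → queue [YM]
Visit YM → queue []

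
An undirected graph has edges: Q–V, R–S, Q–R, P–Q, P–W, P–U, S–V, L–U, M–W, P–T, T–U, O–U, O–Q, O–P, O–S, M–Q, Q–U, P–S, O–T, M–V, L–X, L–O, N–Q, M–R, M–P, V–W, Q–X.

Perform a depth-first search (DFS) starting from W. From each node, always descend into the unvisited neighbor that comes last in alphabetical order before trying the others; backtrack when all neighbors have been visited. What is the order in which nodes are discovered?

W, V, S, R, Q, X, L, U, T, P, O, M, N

Visit W
W → V
V → S
S → R
R → Q
Q → X
X → L
L → U
U → T
T → P
P → O
P → M
Q → N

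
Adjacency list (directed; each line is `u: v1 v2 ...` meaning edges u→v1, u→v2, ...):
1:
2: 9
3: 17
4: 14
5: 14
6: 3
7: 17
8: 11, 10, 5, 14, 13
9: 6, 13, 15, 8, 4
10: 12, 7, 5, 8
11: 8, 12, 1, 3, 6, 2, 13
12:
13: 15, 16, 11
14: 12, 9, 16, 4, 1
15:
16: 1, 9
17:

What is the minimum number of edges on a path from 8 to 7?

Level 0: 8
Level 1: 5, 10, 11, 13, 14
Level 2: 1, 2, 3, 4, 6, 7, 9, 12, 15, 16
Level 3: 17
7 first appears at level 2.

2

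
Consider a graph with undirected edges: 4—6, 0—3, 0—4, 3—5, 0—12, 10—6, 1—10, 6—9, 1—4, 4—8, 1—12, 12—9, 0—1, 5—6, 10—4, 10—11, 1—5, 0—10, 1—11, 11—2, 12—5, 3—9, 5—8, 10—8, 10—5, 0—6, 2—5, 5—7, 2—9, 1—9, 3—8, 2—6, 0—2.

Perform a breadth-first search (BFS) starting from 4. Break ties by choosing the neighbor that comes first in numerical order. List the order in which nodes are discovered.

4 -> 0 -> 1 -> 6 -> 8 -> 10 -> 2 -> 3 -> 12 -> 5 -> 9 -> 11 -> 7

Visit 4; enqueue 0, 1, 6, 8, 10 → queue [0, 1, 6, 8, 10]
Visit 0; enqueue 2, 3, 12 → queue [1, 6, 8, 10, 2, 3, 12]
Visit 1; enqueue 5, 9, 11 → queue [6, 8, 10, 2, 3, 12, 5, 9, 11]
Visit 6 → queue [8, 10, 2, 3, 12, 5, 9, 11]
Visit 8 → queue [10, 2, 3, 12, 5, 9, 11]
Visit 10 → queue [2, 3, 12, 5, 9, 11]
Visit 2 → queue [3, 12, 5, 9, 11]
Visit 3 → queue [12, 5, 9, 11]
Visit 12 → queue [5, 9, 11]
Visit 5; enqueue 7 → queue [9, 11, 7]
Visit 9 → queue [11, 7]
Visit 11 → queue [7]
Visit 7 → queue []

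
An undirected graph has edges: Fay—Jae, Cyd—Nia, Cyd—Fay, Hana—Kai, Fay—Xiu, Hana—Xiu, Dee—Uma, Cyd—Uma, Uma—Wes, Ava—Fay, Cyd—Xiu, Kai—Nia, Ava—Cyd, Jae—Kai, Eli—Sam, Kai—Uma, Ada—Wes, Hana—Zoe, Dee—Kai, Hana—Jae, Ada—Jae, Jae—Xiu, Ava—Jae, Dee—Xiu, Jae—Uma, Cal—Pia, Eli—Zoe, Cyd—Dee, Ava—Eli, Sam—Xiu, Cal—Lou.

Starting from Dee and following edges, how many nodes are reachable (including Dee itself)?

15

BFS from Dee visits: Dee, Cyd, Kai, Uma, Xiu, Ava, Fay, Nia, Hana, Jae, Wes, Sam, Eli, Zoe, Ada
Reachable nodes: 15 of 18 total.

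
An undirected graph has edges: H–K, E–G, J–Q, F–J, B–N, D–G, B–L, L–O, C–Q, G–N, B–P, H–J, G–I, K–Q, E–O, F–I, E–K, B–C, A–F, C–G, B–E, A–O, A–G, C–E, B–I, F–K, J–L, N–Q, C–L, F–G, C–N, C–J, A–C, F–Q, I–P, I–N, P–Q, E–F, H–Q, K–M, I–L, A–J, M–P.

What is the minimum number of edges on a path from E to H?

2

Level 0: E
Level 1: B, C, F, G, K, O
Level 2: A, D, H, I, J, L, M, N, P, Q
H first appears at level 2.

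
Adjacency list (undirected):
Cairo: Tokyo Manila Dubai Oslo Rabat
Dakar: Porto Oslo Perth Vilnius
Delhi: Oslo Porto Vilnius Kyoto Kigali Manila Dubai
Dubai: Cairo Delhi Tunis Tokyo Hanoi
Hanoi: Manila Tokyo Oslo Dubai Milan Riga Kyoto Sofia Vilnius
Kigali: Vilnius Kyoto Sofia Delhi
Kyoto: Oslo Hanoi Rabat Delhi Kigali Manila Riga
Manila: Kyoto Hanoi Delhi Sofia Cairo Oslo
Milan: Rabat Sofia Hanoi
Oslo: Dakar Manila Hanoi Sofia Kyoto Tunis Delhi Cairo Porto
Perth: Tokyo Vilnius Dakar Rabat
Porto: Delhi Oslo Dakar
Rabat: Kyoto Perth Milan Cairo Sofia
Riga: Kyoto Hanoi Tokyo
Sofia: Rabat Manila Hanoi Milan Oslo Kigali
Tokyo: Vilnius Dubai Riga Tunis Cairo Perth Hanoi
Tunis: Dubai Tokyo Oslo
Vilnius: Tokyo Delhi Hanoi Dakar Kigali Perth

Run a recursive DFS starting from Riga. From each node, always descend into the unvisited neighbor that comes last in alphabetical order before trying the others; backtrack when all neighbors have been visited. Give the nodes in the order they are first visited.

Visit Riga
Riga → Tokyo
Tokyo → Vilnius
Vilnius → Perth
Perth → Rabat
Rabat → Sofia
Sofia → Oslo
Oslo → Tunis
Tunis → Dubai
Dubai → Hanoi
Hanoi → Milan
Hanoi → Manila
Manila → Kyoto
Kyoto → Kigali
Kigali → Delhi
Delhi → Porto
Porto → Dakar
Manila → Cairo

Riga, Tokyo, Vilnius, Perth, Rabat, Sofia, Oslo, Tunis, Dubai, Hanoi, Milan, Manila, Kyoto, Kigali, Delhi, Porto, Dakar, Cairo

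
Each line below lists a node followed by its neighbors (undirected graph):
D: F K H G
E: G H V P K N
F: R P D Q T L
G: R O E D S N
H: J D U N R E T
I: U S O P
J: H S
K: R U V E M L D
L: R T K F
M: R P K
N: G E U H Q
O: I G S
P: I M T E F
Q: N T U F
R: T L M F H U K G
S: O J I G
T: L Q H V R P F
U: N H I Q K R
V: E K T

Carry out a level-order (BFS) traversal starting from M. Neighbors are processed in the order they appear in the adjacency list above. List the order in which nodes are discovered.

M R P K T L F H U G I E V D Q J N O S

Visit M; enqueue R, P, K → queue [R, P, K]
Visit R; enqueue T, L, F, H, U, G → queue [P, K, T, L, F, H, U, G]
Visit P; enqueue I, E → queue [K, T, L, F, H, U, G, I, E]
Visit K; enqueue V, D → queue [T, L, F, H, U, G, I, E, V, D]
Visit T; enqueue Q → queue [L, F, H, U, G, I, E, V, D, Q]
Visit L → queue [F, H, U, G, I, E, V, D, Q]
Visit F → queue [H, U, G, I, E, V, D, Q]
Visit H; enqueue J, N → queue [U, G, I, E, V, D, Q, J, N]
Visit U → queue [G, I, E, V, D, Q, J, N]
Visit G; enqueue O, S → queue [I, E, V, D, Q, J, N, O, S]
Visit I → queue [E, V, D, Q, J, N, O, S]
Visit E → queue [V, D, Q, J, N, O, S]
Visit V → queue [D, Q, J, N, O, S]
Visit D → queue [Q, J, N, O, S]
Visit Q → queue [J, N, O, S]
Visit J → queue [N, O, S]
Visit N → queue [O, S]
Visit O → queue [S]
Visit S → queue []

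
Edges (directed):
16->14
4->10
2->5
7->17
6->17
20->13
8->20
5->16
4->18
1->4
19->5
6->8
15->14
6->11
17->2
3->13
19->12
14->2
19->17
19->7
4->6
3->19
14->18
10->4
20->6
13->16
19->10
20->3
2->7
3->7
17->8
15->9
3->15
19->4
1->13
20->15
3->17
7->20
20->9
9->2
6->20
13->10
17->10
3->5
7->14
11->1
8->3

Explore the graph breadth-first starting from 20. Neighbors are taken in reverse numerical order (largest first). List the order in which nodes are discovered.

20 → 15 → 13 → 9 → 6 → 3 → 14 → 16 → 10 → 2 → 17 → 11 → 8 → 19 → 7 → 5 → 18 → 4 → 1 → 12

Visit 20; enqueue 15, 13, 9, 6, 3 → queue [15, 13, 9, 6, 3]
Visit 15; enqueue 14 → queue [13, 9, 6, 3, 14]
Visit 13; enqueue 16, 10 → queue [9, 6, 3, 14, 16, 10]
Visit 9; enqueue 2 → queue [6, 3, 14, 16, 10, 2]
Visit 6; enqueue 17, 11, 8 → queue [3, 14, 16, 10, 2, 17, 11, 8]
Visit 3; enqueue 19, 7, 5 → queue [14, 16, 10, 2, 17, 11, 8, 19, 7, 5]
Visit 14; enqueue 18 → queue [16, 10, 2, 17, 11, 8, 19, 7, 5, 18]
Visit 16 → queue [10, 2, 17, 11, 8, 19, 7, 5, 18]
Visit 10; enqueue 4 → queue [2, 17, 11, 8, 19, 7, 5, 18, 4]
Visit 2 → queue [17, 11, 8, 19, 7, 5, 18, 4]
Visit 17 → queue [11, 8, 19, 7, 5, 18, 4]
Visit 11; enqueue 1 → queue [8, 19, 7, 5, 18, 4, 1]
Visit 8 → queue [19, 7, 5, 18, 4, 1]
Visit 19; enqueue 12 → queue [7, 5, 18, 4, 1, 12]
Visit 7 → queue [5, 18, 4, 1, 12]
Visit 5 → queue [18, 4, 1, 12]
Visit 18 → queue [4, 1, 12]
Visit 4 → queue [1, 12]
Visit 1 → queue [12]
Visit 12 → queue []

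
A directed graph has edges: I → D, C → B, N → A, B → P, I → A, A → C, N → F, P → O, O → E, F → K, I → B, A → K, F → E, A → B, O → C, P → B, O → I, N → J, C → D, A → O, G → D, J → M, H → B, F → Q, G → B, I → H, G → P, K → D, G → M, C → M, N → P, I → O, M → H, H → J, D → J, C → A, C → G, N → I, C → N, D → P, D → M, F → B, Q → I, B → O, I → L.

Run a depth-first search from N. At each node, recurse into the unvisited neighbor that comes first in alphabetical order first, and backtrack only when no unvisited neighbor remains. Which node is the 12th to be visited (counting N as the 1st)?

Visit N
N → A
A → B
B → O
O → C
C → D
D → J
J → M
M → H
D → P
C → G
O → E
O → I
I → L
A → K
N → F
F → Q

Visit order: N, A, B, O, C, D, J, M, H, P, G, E, I, L, K, F, Q

E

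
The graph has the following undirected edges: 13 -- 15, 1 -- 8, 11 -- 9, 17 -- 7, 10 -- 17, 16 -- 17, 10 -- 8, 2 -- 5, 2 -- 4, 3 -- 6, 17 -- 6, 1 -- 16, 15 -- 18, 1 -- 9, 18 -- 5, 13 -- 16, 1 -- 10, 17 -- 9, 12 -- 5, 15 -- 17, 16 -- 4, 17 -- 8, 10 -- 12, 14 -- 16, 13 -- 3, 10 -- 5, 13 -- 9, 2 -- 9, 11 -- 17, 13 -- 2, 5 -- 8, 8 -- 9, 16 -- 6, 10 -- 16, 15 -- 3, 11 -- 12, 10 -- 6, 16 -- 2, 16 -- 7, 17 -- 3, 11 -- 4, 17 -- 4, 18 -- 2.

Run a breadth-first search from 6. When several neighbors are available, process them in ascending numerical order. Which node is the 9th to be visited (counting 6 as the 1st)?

Visit 6; enqueue 3, 10, 16, 17 → queue [3, 10, 16, 17]
Visit 3; enqueue 13, 15 → queue [10, 16, 17, 13, 15]
Visit 10; enqueue 1, 5, 8, 12 → queue [16, 17, 13, 15, 1, 5, 8, 12]
Visit 16; enqueue 2, 4, 7, 14 → queue [17, 13, 15, 1, 5, 8, 12, 2, 4, 7, 14]
Visit 17; enqueue 9, 11 → queue [13, 15, 1, 5, 8, 12, 2, 4, 7, 14, 9, 11]
Visit 13 → queue [15, 1, 5, 8, 12, 2, 4, 7, 14, 9, 11]
Visit 15; enqueue 18 → queue [1, 5, 8, 12, 2, 4, 7, 14, 9, 11, 18]
Visit 1 → queue [5, 8, 12, 2, 4, 7, 14, 9, 11, 18]
Visit 5 → queue [8, 12, 2, 4, 7, 14, 9, 11, 18]
Visit 8 → queue [12, 2, 4, 7, 14, 9, 11, 18]
Visit 12 → queue [2, 4, 7, 14, 9, 11, 18]
Visit 2 → queue [4, 7, 14, 9, 11, 18]
Visit 4 → queue [7, 14, 9, 11, 18]
Visit 7 → queue [14, 9, 11, 18]
Visit 14 → queue [9, 11, 18]
Visit 9 → queue [11, 18]
Visit 11 → queue [18]
Visit 18 → queue []

Visit order: 6, 3, 10, 16, 17, 13, 15, 1, 5, 8, 12, 2, 4, 7, 14, 9, 11, 18

5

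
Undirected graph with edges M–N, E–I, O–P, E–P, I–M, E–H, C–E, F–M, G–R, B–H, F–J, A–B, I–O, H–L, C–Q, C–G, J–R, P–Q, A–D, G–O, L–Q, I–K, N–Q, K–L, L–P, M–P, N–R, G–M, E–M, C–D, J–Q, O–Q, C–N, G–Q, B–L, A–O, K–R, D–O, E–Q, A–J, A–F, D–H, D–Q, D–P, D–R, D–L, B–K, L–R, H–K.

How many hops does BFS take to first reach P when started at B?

Level 0: B
Level 1: A, H, K, L
Level 2: D, E, F, I, J, O, P, Q, R
Level 3: C, G, M, N
P first appears at level 2.

2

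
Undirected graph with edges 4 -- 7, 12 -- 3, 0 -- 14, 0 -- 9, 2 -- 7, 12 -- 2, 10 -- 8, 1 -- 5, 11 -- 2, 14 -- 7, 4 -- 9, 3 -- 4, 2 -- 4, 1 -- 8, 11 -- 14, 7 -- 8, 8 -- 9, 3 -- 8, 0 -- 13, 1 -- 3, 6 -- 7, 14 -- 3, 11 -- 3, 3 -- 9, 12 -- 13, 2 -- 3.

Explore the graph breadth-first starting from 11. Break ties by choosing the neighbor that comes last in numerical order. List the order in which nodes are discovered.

11 14 3 2 7 0 12 9 8 4 1 6 13 10 5

Visit 11; enqueue 14, 3, 2 → queue [14, 3, 2]
Visit 14; enqueue 7, 0 → queue [3, 2, 7, 0]
Visit 3; enqueue 12, 9, 8, 4, 1 → queue [2, 7, 0, 12, 9, 8, 4, 1]
Visit 2 → queue [7, 0, 12, 9, 8, 4, 1]
Visit 7; enqueue 6 → queue [0, 12, 9, 8, 4, 1, 6]
Visit 0; enqueue 13 → queue [12, 9, 8, 4, 1, 6, 13]
Visit 12 → queue [9, 8, 4, 1, 6, 13]
Visit 9 → queue [8, 4, 1, 6, 13]
Visit 8; enqueue 10 → queue [4, 1, 6, 13, 10]
Visit 4 → queue [1, 6, 13, 10]
Visit 1; enqueue 5 → queue [6, 13, 10, 5]
Visit 6 → queue [13, 10, 5]
Visit 13 → queue [10, 5]
Visit 10 → queue [5]
Visit 5 → queue []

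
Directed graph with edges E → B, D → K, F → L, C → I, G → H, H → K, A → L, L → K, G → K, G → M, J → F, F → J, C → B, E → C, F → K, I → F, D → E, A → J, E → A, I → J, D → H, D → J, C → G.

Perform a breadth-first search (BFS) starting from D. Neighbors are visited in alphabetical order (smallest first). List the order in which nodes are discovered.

Visit D; enqueue E, H, J, K → queue [E, H, J, K]
Visit E; enqueue A, B, C → queue [H, J, K, A, B, C]
Visit H → queue [J, K, A, B, C]
Visit J; enqueue F → queue [K, A, B, C, F]
Visit K → queue [A, B, C, F]
Visit A; enqueue L → queue [B, C, F, L]
Visit B → queue [C, F, L]
Visit C; enqueue G, I → queue [F, L, G, I]
Visit F → queue [L, G, I]
Visit L → queue [G, I]
Visit G; enqueue M → queue [I, M]
Visit I → queue [M]
Visit M → queue []

D, E, H, J, K, A, B, C, F, L, G, I, M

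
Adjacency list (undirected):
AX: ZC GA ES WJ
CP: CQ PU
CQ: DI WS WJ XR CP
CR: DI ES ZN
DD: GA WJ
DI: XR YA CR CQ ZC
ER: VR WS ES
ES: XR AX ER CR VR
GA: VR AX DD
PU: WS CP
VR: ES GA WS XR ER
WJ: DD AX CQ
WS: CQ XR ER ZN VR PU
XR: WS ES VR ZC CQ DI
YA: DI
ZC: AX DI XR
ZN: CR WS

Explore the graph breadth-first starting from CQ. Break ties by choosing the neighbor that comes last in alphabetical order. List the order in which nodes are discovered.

Visit CQ; enqueue XR, WS, WJ, DI, CP → queue [XR, WS, WJ, DI, CP]
Visit XR; enqueue ZC, VR, ES → queue [WS, WJ, DI, CP, ZC, VR, ES]
Visit WS; enqueue ZN, PU, ER → queue [WJ, DI, CP, ZC, VR, ES, ZN, PU, ER]
Visit WJ; enqueue DD, AX → queue [DI, CP, ZC, VR, ES, ZN, PU, ER, DD, AX]
Visit DI; enqueue YA, CR → queue [CP, ZC, VR, ES, ZN, PU, ER, DD, AX, YA, CR]
Visit CP → queue [ZC, VR, ES, ZN, PU, ER, DD, AX, YA, CR]
Visit ZC → queue [VR, ES, ZN, PU, ER, DD, AX, YA, CR]
Visit VR; enqueue GA → queue [ES, ZN, PU, ER, DD, AX, YA, CR, GA]
Visit ES → queue [ZN, PU, ER, DD, AX, YA, CR, GA]
Visit ZN → queue [PU, ER, DD, AX, YA, CR, GA]
Visit PU → queue [ER, DD, AX, YA, CR, GA]
Visit ER → queue [DD, AX, YA, CR, GA]
Visit DD → queue [AX, YA, CR, GA]
Visit AX → queue [YA, CR, GA]
Visit YA → queue [CR, GA]
Visit CR → queue [GA]
Visit GA → queue []

CQ → XR → WS → WJ → DI → CP → ZC → VR → ES → ZN → PU → ER → DD → AX → YA → CR → GA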